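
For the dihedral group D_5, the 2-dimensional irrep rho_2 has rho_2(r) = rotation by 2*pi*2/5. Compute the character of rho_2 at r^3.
chi_{rho_2}(r^3) = 2*cos(2*pi*2*3/5) = -1/2 + sqrt(5)/2

Working: rho_2(r^3) is rotation by angle 2*pi*2*3/5, whose trace is 2*cos(2*pi*2*3/5) = -1/2 + sqrt(5)/2.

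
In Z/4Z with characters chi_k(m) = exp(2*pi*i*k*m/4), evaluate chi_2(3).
chi_2(3) = zeta_4^6 = -1

Argument: chi_2(3) = zeta_4^(2*3) = zeta_4^6. Since zeta_4^4 = 1, this equals zeta_4^2 = exp(2*pi*i*2/4) = -1.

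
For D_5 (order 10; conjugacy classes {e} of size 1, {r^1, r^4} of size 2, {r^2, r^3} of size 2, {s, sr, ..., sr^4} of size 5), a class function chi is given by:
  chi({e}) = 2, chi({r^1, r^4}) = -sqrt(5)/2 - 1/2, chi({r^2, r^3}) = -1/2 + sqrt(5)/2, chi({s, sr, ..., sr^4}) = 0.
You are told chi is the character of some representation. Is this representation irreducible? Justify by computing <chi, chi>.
Irreducible: <chi, chi> = 1.

Proof sketch: <chi, chi> = (1/|G|) sum_C |C| * |chi(C)|^2 = (1/10)[1*|2|^2 + 2*|-sqrt(5)/2 - 1/2|^2 + 2*|-1/2 + sqrt(5)/2|^2 + 5*|0|^2]
  = (1/10)[(4) + (sqrt(5) + 3) + (3 - sqrt(5)) + (0)] = 10/10 = 1.
A character is irreducible iff <chi, chi> = 1, so this representation is irreducible.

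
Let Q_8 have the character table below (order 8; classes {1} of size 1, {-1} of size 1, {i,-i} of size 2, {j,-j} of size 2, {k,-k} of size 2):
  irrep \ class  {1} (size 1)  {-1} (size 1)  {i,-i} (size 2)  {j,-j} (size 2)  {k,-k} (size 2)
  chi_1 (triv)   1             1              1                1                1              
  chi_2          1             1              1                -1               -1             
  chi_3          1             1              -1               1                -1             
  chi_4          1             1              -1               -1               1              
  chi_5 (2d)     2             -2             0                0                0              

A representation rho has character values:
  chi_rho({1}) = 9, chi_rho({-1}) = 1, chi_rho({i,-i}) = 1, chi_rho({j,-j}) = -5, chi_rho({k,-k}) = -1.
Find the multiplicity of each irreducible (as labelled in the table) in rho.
Multiplicities: chi_1: 0, chi_2: 3, chi_3: 0, chi_4: 2, chi_5: 2.

Working: Use <chi_rho, chi> = (1/|G|) sum_C |C| * chi_rho(C) * conj(chi(C)) with |G| = 8 for each irreducible chi in the table:
  <chi_rho, chi_1> = (1/8)[1*(9)*conj(1) + 1*(1)*conj(1) + 2*(1)*conj(1) + 2*(-5)*conj(1) + 2*(-1)*conj(1)]
      = (1/8)[(9) + (1) + (2) + (-10) + (-2)] = 0/8 = 0
  <chi_rho, chi_2> = (1/8)[1*(9)*conj(1) + 1*(1)*conj(1) + 2*(1)*conj(1) + 2*(-5)*conj(-1) + 2*(-1)*conj(-1)]
      = (1/8)[(9) + (1) + (2) + (10) + (2)] = 24/8 = 3
  <chi_rho, chi_3> = (1/8)[1*(9)*conj(1) + 1*(1)*conj(1) + 2*(1)*conj(-1) + 2*(-5)*conj(1) + 2*(-1)*conj(-1)]
      = (1/8)[(9) + (1) + (-2) + (-10) + (2)] = 0/8 = 0
  <chi_rho, chi_4> = (1/8)[1*(9)*conj(1) + 1*(1)*conj(1) + 2*(1)*conj(-1) + 2*(-5)*conj(-1) + 2*(-1)*conj(1)]
      = (1/8)[(9) + (1) + (-2) + (10) + (-2)] = 16/8 = 2
  <chi_rho, chi_5> = (1/8)[1*(9)*conj(2) + 1*(1)*conj(-2) + 2*(1)*conj(0) + 2*(-5)*conj(0) + 2*(-1)*conj(0)]
      = (1/8)[(18) + (-2) + (0) + (0) + (0)] = 16/8 = 2
Dimension check: dim(rho) = sum (mult * dim) = 0*1 + 3*1 + 0*1 + 2*1 + 2*2 = 9 = chi_rho(e) = 9.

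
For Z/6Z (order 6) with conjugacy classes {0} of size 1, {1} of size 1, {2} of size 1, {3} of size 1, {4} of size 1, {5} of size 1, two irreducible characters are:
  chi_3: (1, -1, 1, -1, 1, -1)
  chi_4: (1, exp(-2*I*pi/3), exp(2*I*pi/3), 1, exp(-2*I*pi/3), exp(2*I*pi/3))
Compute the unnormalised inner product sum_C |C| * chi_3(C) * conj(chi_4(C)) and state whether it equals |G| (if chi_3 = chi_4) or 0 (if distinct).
Sum = 0; so <chi_3, chi_4> = 0 (distinct irreducibles are orthogonal).

Details: Compute term by term over conjugacy classes (|C| * chi_3(C) * conj(chi_4(C))):
  1*(1)*conj(1) + 1*(-1)*conj(exp(-2*I*pi/3)) + 1*(1)*conj(exp(2*I*pi/3)) + 1*(-1)*conj(1) + 1*(1)*conj(exp(-2*I*pi/3)) + 1*(-1)*conj(exp(2*I*pi/3))
  = (1) + (-exp(2*I*pi/3)) + (exp(-2*I*pi/3)) + (-1) + (exp(2*I*pi/3)) + (-exp(-2*I*pi/3))
  = 0.
(Exp terms are combined using exp(i*s)*conj(exp(i*t)) = exp(i*(s-t)), and sums of them are collapsed using the identity that for every m > 1 the m distinct m-th roots of unity sum to 0, e.g. 1 + exp(2*I*pi/3) + exp(-2*I*pi/3) = 0.)
Dividing by |G| = 6 gives 0/6 = 0, matching the row-orthogonality relation <chi_3, chi_4> = [chi_3 = chi_4].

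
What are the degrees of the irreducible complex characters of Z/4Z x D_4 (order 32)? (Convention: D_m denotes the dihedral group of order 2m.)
Dimensions: 1, 1, 1, 1, 1, 1, 1, 1, 1, 1, 1, 1, 1, 1, 1, 1, 2, 2, 2, 2

Details: There are 20 irreducibles (= number of conjugacy classes). Their dimensions d_i satisfy sum d_i^2 = |G| = 32: 1 + 1 + 1 + 1 + 1 + 1 + 1 + 1 + 1 + 1 + 1 + 1 + 1 + 1 + 1 + 1 + 4 + 4 + 4 + 4 = 32. (For the product with Z/4Z: each of the 4 1-dim characters of Z/4Z tensors with each irrep of D_4, giving 4 copies of each D_4-dimension.)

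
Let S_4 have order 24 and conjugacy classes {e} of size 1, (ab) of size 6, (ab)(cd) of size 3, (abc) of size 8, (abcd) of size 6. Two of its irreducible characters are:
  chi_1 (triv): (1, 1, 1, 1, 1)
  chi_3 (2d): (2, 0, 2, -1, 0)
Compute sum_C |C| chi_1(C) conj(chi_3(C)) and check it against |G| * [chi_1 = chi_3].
Sum = 0; so <chi_1, chi_3> = 0 (distinct irreducibles are orthogonal).

Argument: Compute term by term over conjugacy classes (|C| * chi_1(C) * conj(chi_3(C))):
  1*(1)*conj(2) + 6*(1)*conj(0) + 3*(1)*conj(2) + 8*(1)*conj(-1) + 6*(1)*conj(0)
  = (2) + (0) + (6) + (-8) + (0)
  = 0.
Dividing by |G| = 24 gives 0/24 = 0, matching the row-orthogonality relation <chi_1, chi_3> = [chi_1 = chi_3].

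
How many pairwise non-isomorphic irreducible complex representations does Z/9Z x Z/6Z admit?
54

Reasoning: The number of irreducible complex representations of a finite group equals its number of conjugacy classes. Z/9Z x Z/6Z is abelian of order 54, so every element is its own conjugacy class: 54 classes, so Z/9Z x Z/6Z (order 54) has exactly 54 irreducible complex representations.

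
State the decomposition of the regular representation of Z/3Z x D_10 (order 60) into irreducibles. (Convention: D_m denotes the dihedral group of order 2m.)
Each irreducible V_i of dimension d_i appears with multiplicity d_i, i.e. rho_reg = (direct sum over all irreducibles V_i) d_i V_i. The irreducible dimensions for Z/3Z x D_10 are 1, 1, 1, 1, 1, 1, 1, 1, 1, 1, 1, 1, 2, 2, 2, 2, 2, 2, 2, 2, 2, 2, 2, 2: 12 irreducibles of dimension 1, each with multiplicity 1; 12 irreducibles of dimension 2, each with multiplicity 2. Total dimension 12*1*1 + 12*2*2 = 60 = |G|.

Reasoning: General theorem: in the regular representation of a finite group G, each irreducible appears with multiplicity equal to its dimension. Check: dim(rho_reg) = sum d_i^2 = 1 + 1 + 1 + 1 + 1 + 1 + 1 + 1 + 1 + 1 + 1 + 1 + 4 + 4 + 4 + 4 + 4 + 4 + 4 + 4 + 4 + 4 + 4 + 4 = 60 = |G|.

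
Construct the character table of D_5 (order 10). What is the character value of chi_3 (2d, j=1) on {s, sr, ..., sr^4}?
Conjugacy classes: {e} of size 1, {r^1, r^4} of size 2, {r^2, r^3} of size 2, {s, sr, ..., sr^4} of size 5.
Character table:
  irrep \ class              {e} (size 1)  {r^1, r^4} (size 2)  {r^2, r^3} (size 2)  {s, sr, ..., sr^4} (size 5)
  chi_1 (triv)               1             1                    1                    1                          
  chi_2 (sign: r->1, s->-1)  1             1                    1                    -1                         
  chi_3 (2d, j=1)            2             -1/2 + sqrt(5)/2     -sqrt(5)/2 - 1/2     0                          
  chi_4 (2d, j=2)            2             -sqrt(5)/2 - 1/2     -1/2 + sqrt(5)/2     0                          

Spot check: chi_3 (2d, j=1) on {s, sr, ..., sr^4} = 0.

Details: D_5 has order 2*5 = 10 with 4 conjugacy classes, hence 4 irreducibles. Sum of squared dims 1 + 1 + 4 + 4 = 10 = |G|. Linear characters come from the abelianisation; the 2-dimensional irreps have character r^k -> 2*cos(2*pi*j*k/5), reflections -> 0.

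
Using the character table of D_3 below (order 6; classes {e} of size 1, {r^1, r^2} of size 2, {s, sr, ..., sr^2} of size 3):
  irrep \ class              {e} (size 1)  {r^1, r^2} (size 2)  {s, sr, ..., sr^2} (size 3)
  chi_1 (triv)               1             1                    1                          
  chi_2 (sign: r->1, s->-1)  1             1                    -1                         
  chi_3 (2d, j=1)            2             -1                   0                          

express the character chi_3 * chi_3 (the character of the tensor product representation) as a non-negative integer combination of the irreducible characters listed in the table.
chi_3 tensor chi_3 = chi_1 + chi_2 + chi_3 (all other irreducibles have multiplicity 0).

The character of a tensor product is the pointwise product (chi_3 * chi_3)(C) = chi_3(C) * chi_3(C):
  {e}: (2)*(2), {r^1, r^2}: (-1)*(-1), {s, sr, ..., sr^2}: (0)*(0)
so (chi_3 * chi_3) takes values
  {e} -> 4, {r^1, r^2} -> 1, {s, sr, ..., sr^2} -> 0.
Now take the inner product of this character with each irreducible chi from the table, <chi_3*chi_3, chi> = (1/6) sum_C |C| (chi_3*chi_3)(C) conj(chi(C)):
  <chi_3*chi_3, chi_1> = (1/6)[1*(4)*conj(1) + 2*(1)*conj(1) + 3*(0)*conj(1)]
      = (1/6)[(4) + (2) + (0)] = 6/6 = 1
  <chi_3*chi_3, chi_2> = (1/6)[1*(4)*conj(1) + 2*(1)*conj(1) + 3*(0)*conj(-1)]
      = (1/6)[(4) + (2) + (0)] = 6/6 = 1
  <chi_3*chi_3, chi_3> = (1/6)[1*(4)*conj(2) + 2*(1)*conj(-1) + 3*(0)*conj(0)]
      = (1/6)[(8) + (-2) + (0)] = 6/6 = 1
Hence the multiplicities are chi_1: 1, chi_2: 1, chi_3: 1. Dimension check: dim(chi_3)*dim(chi_3) = 2*2 = 4 and sum (mult * dim) = 1*1 + 1*1 + 1*2 = 4.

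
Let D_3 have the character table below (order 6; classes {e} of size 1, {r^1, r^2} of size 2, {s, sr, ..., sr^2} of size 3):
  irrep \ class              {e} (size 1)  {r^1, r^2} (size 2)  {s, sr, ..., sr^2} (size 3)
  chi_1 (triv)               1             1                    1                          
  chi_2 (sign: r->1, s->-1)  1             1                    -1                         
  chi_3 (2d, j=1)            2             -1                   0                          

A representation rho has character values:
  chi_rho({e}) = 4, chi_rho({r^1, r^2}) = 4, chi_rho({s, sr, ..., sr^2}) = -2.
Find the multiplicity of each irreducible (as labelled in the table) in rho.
Multiplicities: chi_1: 1, chi_2: 3, chi_3: 0.

Reasoning: Use <chi_rho, chi> = (1/|G|) sum_C |C| * chi_rho(C) * conj(chi(C)) with |G| = 6 for each irreducible chi in the table:
  <chi_rho, chi_1> = (1/6)[1*(4)*conj(1) + 2*(4)*conj(1) + 3*(-2)*conj(1)]
      = (1/6)[(4) + (8) + (-6)] = 6/6 = 1
  <chi_rho, chi_2> = (1/6)[1*(4)*conj(1) + 2*(4)*conj(1) + 3*(-2)*conj(-1)]
      = (1/6)[(4) + (8) + (6)] = 18/6 = 3
  <chi_rho, chi_3> = (1/6)[1*(4)*conj(2) + 2*(4)*conj(-1) + 3*(-2)*conj(0)]
      = (1/6)[(8) + (-8) + (0)] = 0/6 = 0
Dimension check: dim(rho) = sum (mult * dim) = 1*1 + 3*1 + 0*2 = 4 = chi_rho(e) = 4.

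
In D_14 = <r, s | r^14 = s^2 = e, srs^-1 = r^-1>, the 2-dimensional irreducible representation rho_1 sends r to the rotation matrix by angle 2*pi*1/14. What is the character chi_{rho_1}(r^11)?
chi_{rho_1}(r^11) = 2*cos(2*pi*1*11/14) = 2*cos(3*pi/7)

Argument: rho_1(r^11) is rotation by angle 2*pi*1*11/14, whose trace is 2*cos(2*pi*1*11/14) = 2*cos(3*pi/7).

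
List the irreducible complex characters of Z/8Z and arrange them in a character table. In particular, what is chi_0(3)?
Character table of Z/8Z (irreps indexed chi_0,...,chi_7 with chi_k(m) = zeta_8^(k*m), zeta_8 = exp(2*pi*i/8)):
  irrep \ class  {0} (size 1)  {1} (size 1)    {2} (size 1)  {3} (size 1)    {4} (size 1)  {5} (size 1)    {6} (size 1)  {7} (size 1)  
  chi_0          1             1               1             1               1             1               1             1             
  chi_1          1             exp(I*pi/4)     I             exp(3*I*pi/4)   -1            exp(-3*I*pi/4)  -I            exp(-I*pi/4)  
  chi_2          1             I               -1            -I              1             I               -1            -I            
  chi_3          1             exp(3*I*pi/4)   -I            exp(I*pi/4)     -1            exp(-I*pi/4)    I             exp(-3*I*pi/4)
  chi_4          1             -1              1             -1              1             -1              1             -1            
  chi_5          1             exp(-3*I*pi/4)  I             exp(-I*pi/4)    -1            exp(I*pi/4)     -I            exp(3*I*pi/4) 
  chi_6          1             -I              -1            I               1             -I              -1            I             
  chi_7          1             exp(-I*pi/4)    -I            exp(-3*I*pi/4)  -1            exp(3*I*pi/4)   I             exp(I*pi/4)   

Spot check: chi_0(3) = zeta_8^(0*3) = zeta_8^0 = 1.

Derivation: Z/8Z is abelian, so all 8 irreducible complex representations are 1-dimensional. They are given by chi_k(m) = zeta_8^(k*m) for k = 0,...,7. Row orthogonality: sum_m chi_k(m) conj(chi_l(m)) = 8 * [k = l].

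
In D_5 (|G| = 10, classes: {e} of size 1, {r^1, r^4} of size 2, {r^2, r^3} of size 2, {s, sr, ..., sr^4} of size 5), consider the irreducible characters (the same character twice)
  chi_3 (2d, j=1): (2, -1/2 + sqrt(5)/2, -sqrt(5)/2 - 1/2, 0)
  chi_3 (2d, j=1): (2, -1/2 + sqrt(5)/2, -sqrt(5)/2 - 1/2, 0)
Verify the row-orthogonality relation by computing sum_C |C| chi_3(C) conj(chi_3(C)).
Sum = 10 = |G| = 10; so <chi_3, chi_3> = 1 (norm-1 confirms irreducibility).

Argument: Compute term by term over conjugacy classes (|C| * chi_3(C) * conj(chi_3(C))):
  1*(2)*conj(2) + 2*(-1/2 + sqrt(5)/2)*conj(-1/2 + sqrt(5)/2) + 2*(-sqrt(5)/2 - 1/2)*conj(-sqrt(5)/2 - 1/2) + 5*(0)*conj(0)
  = (4) + (3 - sqrt(5)) + (sqrt(5) + 3) + (0)
  = 10.
Dividing by |G| = 10 gives 10/10 = 1, matching the row-orthogonality relation <chi_3, chi_3> = [chi_3 = chi_3].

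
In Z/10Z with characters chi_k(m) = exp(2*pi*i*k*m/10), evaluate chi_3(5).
chi_3(5) = zeta_10^15 = -1

Working: chi_3(5) = zeta_10^(3*5) = zeta_10^15. Since zeta_10^10 = 1, this equals zeta_10^5 = exp(2*pi*i*5/10) = -1.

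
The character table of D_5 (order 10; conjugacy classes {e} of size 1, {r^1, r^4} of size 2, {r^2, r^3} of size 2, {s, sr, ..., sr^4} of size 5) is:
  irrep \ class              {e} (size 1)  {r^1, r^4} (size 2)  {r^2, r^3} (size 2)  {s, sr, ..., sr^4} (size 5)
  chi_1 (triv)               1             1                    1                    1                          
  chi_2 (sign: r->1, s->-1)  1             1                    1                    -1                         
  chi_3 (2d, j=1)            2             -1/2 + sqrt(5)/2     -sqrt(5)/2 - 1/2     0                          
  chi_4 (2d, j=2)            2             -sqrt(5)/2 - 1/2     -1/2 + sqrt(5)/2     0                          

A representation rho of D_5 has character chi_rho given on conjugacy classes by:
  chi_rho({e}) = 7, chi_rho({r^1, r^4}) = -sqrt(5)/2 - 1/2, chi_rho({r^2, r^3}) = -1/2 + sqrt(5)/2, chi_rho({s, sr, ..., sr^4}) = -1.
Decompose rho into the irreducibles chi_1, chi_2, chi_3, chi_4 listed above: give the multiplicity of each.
Multiplicities: chi_1: 0, chi_2: 1, chi_3: 1, chi_4: 2.

Why: Use <chi_rho, chi> = (1/|G|) sum_C |C| * chi_rho(C) * conj(chi(C)) with |G| = 10 for each irreducible chi in the table:
  <chi_rho, chi_1> = (1/10)[1*(7)*conj(1) + 2*(-sqrt(5)/2 - 1/2)*conj(1) + 2*(-1/2 + sqrt(5)/2)*conj(1) + 5*(-1)*conj(1)]
      = (1/10)[(7) + (-sqrt(5) - 1) + (-1 + sqrt(5)) + (-5)] = 0/10 = 0
  <chi_rho, chi_2> = (1/10)[1*(7)*conj(1) + 2*(-sqrt(5)/2 - 1/2)*conj(1) + 2*(-1/2 + sqrt(5)/2)*conj(1) + 5*(-1)*conj(-1)]
      = (1/10)[(7) + (-sqrt(5) - 1) + (-1 + sqrt(5)) + (5)] = 10/10 = 1
  <chi_rho, chi_3> = (1/10)[1*(7)*conj(2) + 2*(-sqrt(5)/2 - 1/2)*conj(-1/2 + sqrt(5)/2) + 2*(-1/2 + sqrt(5)/2)*conj(-sqrt(5)/2 - 1/2) + 5*(-1)*conj(0)]
      = (1/10)[(14) + (-2) + (-2) + (0)] = 10/10 = 1
  <chi_rho, chi_4> = (1/10)[1*(7)*conj(2) + 2*(-sqrt(5)/2 - 1/2)*conj(-sqrt(5)/2 - 1/2) + 2*(-1/2 + sqrt(5)/2)*conj(-1/2 + sqrt(5)/2) + 5*(-1)*conj(0)]
      = (1/10)[(14) + (sqrt(5) + 3) + (3 - sqrt(5)) + (0)] = 20/10 = 2
Dimension check: dim(rho) = sum (mult * dim) = 0*1 + 1*1 + 1*2 + 2*2 = 7 = chi_rho(e) = 7.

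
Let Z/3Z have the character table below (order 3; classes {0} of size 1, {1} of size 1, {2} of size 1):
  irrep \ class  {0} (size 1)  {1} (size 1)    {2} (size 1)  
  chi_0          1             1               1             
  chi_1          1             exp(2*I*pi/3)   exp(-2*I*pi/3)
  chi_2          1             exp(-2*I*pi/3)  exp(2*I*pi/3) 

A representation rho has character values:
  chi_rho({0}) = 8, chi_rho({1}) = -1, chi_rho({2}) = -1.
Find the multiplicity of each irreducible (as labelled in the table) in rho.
Multiplicities: chi_0: 2, chi_1: 3, chi_2: 3.

Working: Use <chi_rho, chi> = (1/|G|) sum_C |C| * chi_rho(C) * conj(chi(C)) with |G| = 3 for each irreducible chi in the table:
  <chi_rho, chi_0> = (1/3)[1*(8)*conj(1) + 1*(-1)*conj(1) + 1*(-1)*conj(1)]
      = (1/3)[(8) + (-1) + (-1)] = 6/3 = 2
  <chi_rho, chi_1> = (1/3)[1*(8)*conj(1) + 1*(-1)*conj(exp(2*I*pi/3)) + 1*(-1)*conj(exp(-2*I*pi/3))]
      = (1/3)[(8) + (3 + 2*exp(-2*I*pi/3) + 3*exp(2*I*pi/3)) + (3 + 3*exp(-2*I*pi/3) + 2*exp(2*I*pi/3))] = 9/3 = 3
  <chi_rho, chi_2> = (1/3)[1*(8)*conj(1) + 1*(-1)*conj(exp(-2*I*pi/3)) + 1*(-1)*conj(exp(2*I*pi/3))]
      = (1/3)[(8) + (3 + 3*exp(-2*I*pi/3) + 2*exp(2*I*pi/3)) + (3 + 2*exp(-2*I*pi/3) + 3*exp(2*I*pi/3))] = 9/3 = 3
(Exp terms are combined using exp(i*s)*conj(exp(i*t)) = exp(i*(s-t)), and sums of them are collapsed using the identity that for every m > 1 the m distinct m-th roots of unity sum to 0, e.g. 1 + exp(2*I*pi/3) + exp(-2*I*pi/3) = 0.)
Dimension check: dim(rho) = sum (mult * dim) = 2*1 + 3*1 + 3*1 = 8 = chi_rho(e) = 8.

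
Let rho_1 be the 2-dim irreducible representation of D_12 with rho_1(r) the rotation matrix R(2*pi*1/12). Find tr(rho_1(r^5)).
chi_{rho_1}(r^5) = 2*cos(2*pi*1*5/12) = -sqrt(3)

rho_1(r^5) is rotation by angle 2*pi*1*5/12, whose trace is 2*cos(2*pi*1*5/12) = -sqrt(3).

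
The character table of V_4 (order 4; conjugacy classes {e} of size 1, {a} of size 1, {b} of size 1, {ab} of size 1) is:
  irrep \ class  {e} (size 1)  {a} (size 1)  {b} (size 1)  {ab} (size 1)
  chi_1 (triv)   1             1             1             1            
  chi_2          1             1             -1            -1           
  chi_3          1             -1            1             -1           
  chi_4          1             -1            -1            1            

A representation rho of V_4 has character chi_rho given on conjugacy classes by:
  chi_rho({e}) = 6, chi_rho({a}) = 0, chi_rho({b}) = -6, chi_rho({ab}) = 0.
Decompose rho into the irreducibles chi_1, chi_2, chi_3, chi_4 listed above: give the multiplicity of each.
Multiplicities: chi_1: 0, chi_2: 3, chi_3: 0, chi_4: 3.

Working: Use <chi_rho, chi> = (1/|G|) sum_C |C| * chi_rho(C) * conj(chi(C)) with |G| = 4 for each irreducible chi in the table:
  <chi_rho, chi_1> = (1/4)[1*(6)*conj(1) + 1*(0)*conj(1) + 1*(-6)*conj(1) + 1*(0)*conj(1)]
      = (1/4)[(6) + (0) + (-6) + (0)] = 0/4 = 0
  <chi_rho, chi_2> = (1/4)[1*(6)*conj(1) + 1*(0)*conj(1) + 1*(-6)*conj(-1) + 1*(0)*conj(-1)]
      = (1/4)[(6) + (0) + (6) + (0)] = 12/4 = 3
  <chi_rho, chi_3> = (1/4)[1*(6)*conj(1) + 1*(0)*conj(-1) + 1*(-6)*conj(1) + 1*(0)*conj(-1)]
      = (1/4)[(6) + (0) + (-6) + (0)] = 0/4 = 0
  <chi_rho, chi_4> = (1/4)[1*(6)*conj(1) + 1*(0)*conj(-1) + 1*(-6)*conj(-1) + 1*(0)*conj(1)]
      = (1/4)[(6) + (0) + (6) + (0)] = 12/4 = 3
Dimension check: dim(rho) = sum (mult * dim) = 0*1 + 3*1 + 0*1 + 3*1 = 6 = chi_rho(e) = 6.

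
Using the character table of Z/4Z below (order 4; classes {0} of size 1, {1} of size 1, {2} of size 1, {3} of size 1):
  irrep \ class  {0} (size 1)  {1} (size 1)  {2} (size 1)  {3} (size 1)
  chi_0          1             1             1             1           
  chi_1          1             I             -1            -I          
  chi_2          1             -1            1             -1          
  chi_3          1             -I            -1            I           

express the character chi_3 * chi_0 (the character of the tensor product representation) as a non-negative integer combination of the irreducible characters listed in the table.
chi_3 tensor chi_0 = chi_3 (all other irreducibles have multiplicity 0).

Solution. The character of a tensor product is the pointwise product (chi_3 * chi_0)(C) = chi_3(C) * chi_0(C):
  {0}: (1)*(1), {1}: (-I)*(1), {2}: (-1)*(1), {3}: (I)*(1)
so (chi_3 * chi_0) takes values
  {0} -> 1, {1} -> -I, {2} -> -1, {3} -> I.
Now take the inner product of this character with each irreducible chi from the table, <chi_3*chi_0, chi> = (1/4) sum_C |C| (chi_3*chi_0)(C) conj(chi(C)):
  <chi_3*chi_0, chi_0> = (1/4)[1*(1)*conj(1) + 1*(-I)*conj(1) + 1*(-1)*conj(1) + 1*(I)*conj(1)]
      = (1/4)[(1) + (-I) + (-1) + (I)] = 0/4 = 0
  <chi_3*chi_0, chi_1> = (1/4)[1*(1)*conj(1) + 1*(-I)*conj(I) + 1*(-1)*conj(-1) + 1*(I)*conj(-I)]
      = (1/4)[(1) + (-1) + (1) + (-1)] = 0/4 = 0
  <chi_3*chi_0, chi_2> = (1/4)[1*(1)*conj(1) + 1*(-I)*conj(-1) + 1*(-1)*conj(1) + 1*(I)*conj(-1)]
      = (1/4)[(1) + (I) + (-1) + (-I)] = 0/4 = 0
  <chi_3*chi_0, chi_3> = (1/4)[1*(1)*conj(1) + 1*(-I)*conj(-I) + 1*(-1)*conj(-1) + 1*(I)*conj(I)]
      = (1/4)[(1) + (1) + (1) + (1)] = 4/4 = 1
(Exp terms are combined using exp(i*s)*conj(exp(i*t)) = exp(i*(s-t)), and sums of them are collapsed using the identity that for every m > 1 the m distinct m-th roots of unity sum to 0, e.g. 1 + exp(2*I*pi/3) + exp(-2*I*pi/3) = 0.)
Hence the multiplicities are chi_3: 1. Dimension check: dim(chi_3)*dim(chi_0) = 1*1 = 1 and sum (mult * dim) = 1*1 = 1.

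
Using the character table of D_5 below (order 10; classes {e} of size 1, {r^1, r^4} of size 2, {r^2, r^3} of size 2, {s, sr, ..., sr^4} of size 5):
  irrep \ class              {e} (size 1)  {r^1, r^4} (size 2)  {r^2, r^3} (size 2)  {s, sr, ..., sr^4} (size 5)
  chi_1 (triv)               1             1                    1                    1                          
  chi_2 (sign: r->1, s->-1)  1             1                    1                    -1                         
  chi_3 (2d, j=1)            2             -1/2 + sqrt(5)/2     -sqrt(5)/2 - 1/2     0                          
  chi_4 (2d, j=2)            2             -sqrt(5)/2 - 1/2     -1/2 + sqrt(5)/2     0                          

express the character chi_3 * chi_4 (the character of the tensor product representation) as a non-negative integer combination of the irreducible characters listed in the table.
chi_3 tensor chi_4 = chi_3 + chi_4 (all other irreducibles have multiplicity 0).

Solution. The character of a tensor product is the pointwise product (chi_3 * chi_4)(C) = chi_3(C) * chi_4(C):
  {e}: (2)*(2), {r^1, r^4}: (-1/2 + sqrt(5)/2)*(-sqrt(5)/2 - 1/2), {r^2, r^3}: (-sqrt(5)/2 - 1/2)*(-1/2 + sqrt(5)/2), {s, sr, ..., sr^4}: (0)*(0)
so (chi_3 * chi_4) takes values
  {e} -> 4, {r^1, r^4} -> -1, {r^2, r^3} -> -1, {s, sr, ..., sr^4} -> 0.
Now take the inner product of this character with each irreducible chi from the table, <chi_3*chi_4, chi> = (1/10) sum_C |C| (chi_3*chi_4)(C) conj(chi(C)):
  <chi_3*chi_4, chi_1> = (1/10)[1*(4)*conj(1) + 2*(-1)*conj(1) + 2*(-1)*conj(1) + 5*(0)*conj(1)]
      = (1/10)[(4) + (-2) + (-2) + (0)] = 0/10 = 0
  <chi_3*chi_4, chi_2> = (1/10)[1*(4)*conj(1) + 2*(-1)*conj(1) + 2*(-1)*conj(1) + 5*(0)*conj(-1)]
      = (1/10)[(4) + (-2) + (-2) + (0)] = 0/10 = 0
  <chi_3*chi_4, chi_3> = (1/10)[1*(4)*conj(2) + 2*(-1)*conj(-1/2 + sqrt(5)/2) + 2*(-1)*conj(-sqrt(5)/2 - 1/2) + 5*(0)*conj(0)]
      = (1/10)[(8) + (1 - sqrt(5)) + (1 + sqrt(5)) + (0)] = 10/10 = 1
  <chi_3*chi_4, chi_4> = (1/10)[1*(4)*conj(2) + 2*(-1)*conj(-sqrt(5)/2 - 1/2) + 2*(-1)*conj(-1/2 + sqrt(5)/2) + 5*(0)*conj(0)]
      = (1/10)[(8) + (1 + sqrt(5)) + (1 - sqrt(5)) + (0)] = 10/10 = 1
Hence the multiplicities are chi_3: 1, chi_4: 1. Dimension check: dim(chi_3)*dim(chi_4) = 2*2 = 4 and sum (mult * dim) = 1*2 + 1*2 = 4.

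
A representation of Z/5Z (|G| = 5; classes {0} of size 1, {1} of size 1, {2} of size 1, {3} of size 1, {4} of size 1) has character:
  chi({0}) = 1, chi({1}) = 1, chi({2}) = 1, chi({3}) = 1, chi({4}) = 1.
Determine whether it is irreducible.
Irreducible: <chi, chi> = 1.

Argument: <chi, chi> = (1/|G|) sum_C |C| * |chi(C)|^2 = (1/5)[1*|1|^2 + 1*|1|^2 + 1*|1|^2 + 1*|1|^2 + 1*|1|^2]
  = (1/5)[(1) + (1) + (1) + (1) + (1)] = 5/5 = 1.
(Exp terms are combined using exp(i*s)*conj(exp(i*t)) = exp(i*(s-t)), and sums of them are collapsed using the identity that for every m > 1 the m distinct m-th roots of unity sum to 0, e.g. 1 + exp(2*I*pi/3) + exp(-2*I*pi/3) = 0.)
A character is irreducible iff <chi, chi> = 1, so this representation is irreducible.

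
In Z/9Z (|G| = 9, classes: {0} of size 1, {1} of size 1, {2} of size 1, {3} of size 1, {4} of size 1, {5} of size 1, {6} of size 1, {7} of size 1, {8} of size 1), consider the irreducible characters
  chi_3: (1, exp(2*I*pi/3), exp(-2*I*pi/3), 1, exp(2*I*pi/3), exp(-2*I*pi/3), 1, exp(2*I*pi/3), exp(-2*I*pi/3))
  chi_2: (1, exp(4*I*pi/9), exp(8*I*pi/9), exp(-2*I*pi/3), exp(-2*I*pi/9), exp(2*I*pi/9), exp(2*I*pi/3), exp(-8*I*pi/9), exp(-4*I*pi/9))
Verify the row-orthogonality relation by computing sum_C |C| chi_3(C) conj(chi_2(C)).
Sum = 0; so <chi_3, chi_2> = 0 (distinct irreducibles are orthogonal).

Argument: Compute term by term over conjugacy classes (|C| * chi_3(C) * conj(chi_2(C))):
  1*(1)*conj(1) + 1*(exp(2*I*pi/3))*conj(exp(4*I*pi/9)) + 1*(exp(-2*I*pi/3))*conj(exp(8*I*pi/9)) + 1*(1)*conj(exp(-2*I*pi/3)) + 1*(exp(2*I*pi/3))*conj(exp(-2*I*pi/9)) + 1*(exp(-2*I*pi/3))*conj(exp(2*I*pi/9)) + 1*(1)*conj(exp(2*I*pi/3)) + 1*(exp(2*I*pi/3))*conj(exp(-8*I*pi/9)) + 1*(exp(-2*I*pi/3))*conj(exp(-4*I*pi/9))
  = (1) + (exp(2*I*pi/9)) + (exp(4*I*pi/9)) + (exp(2*I*pi/3)) + (exp(8*I*pi/9)) + (exp(-8*I*pi/9)) + (exp(-2*I*pi/3)) + (exp(-4*I*pi/9)) + (exp(-2*I*pi/9))
  = 0.
(Exp terms are combined using exp(i*s)*conj(exp(i*t)) = exp(i*(s-t)), and sums of them are collapsed using the identity that for every m > 1 the m distinct m-th roots of unity sum to 0, e.g. 1 + exp(2*I*pi/3) + exp(-2*I*pi/3) = 0.)
Dividing by |G| = 9 gives 0/9 = 0, matching the row-orthogonality relation <chi_3, chi_2> = [chi_3 = chi_2].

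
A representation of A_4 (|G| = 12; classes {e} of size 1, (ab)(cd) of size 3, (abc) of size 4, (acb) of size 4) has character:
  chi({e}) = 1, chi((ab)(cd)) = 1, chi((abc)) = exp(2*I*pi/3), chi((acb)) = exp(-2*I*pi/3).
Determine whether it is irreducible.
Irreducible: <chi, chi> = 1.

Details: <chi, chi> = (1/|G|) sum_C |C| * |chi(C)|^2 = (1/12)[1*|1|^2 + 3*|1|^2 + 4*|exp(2*I*pi/3)|^2 + 4*|exp(-2*I*pi/3)|^2]
  = (1/12)[(1) + (3) + (4) + (4)] = 12/12 = 1.
(Exp terms are combined using exp(i*s)*conj(exp(i*t)) = exp(i*(s-t)), and sums of them are collapsed using the identity that for every m > 1 the m distinct m-th roots of unity sum to 0, e.g. 1 + exp(2*I*pi/3) + exp(-2*I*pi/3) = 0.)
A character is irreducible iff <chi, chi> = 1, so this representation is irreducible.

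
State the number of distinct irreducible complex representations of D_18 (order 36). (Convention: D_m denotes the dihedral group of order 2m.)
12

Justification: The number of irreducible complex representations of a finite group equals its number of conjugacy classes. D_18 has 12 conjugacy classes (n/2 + 3 for n even), so D_18 (order 36) has exactly 12 irreducible complex representations.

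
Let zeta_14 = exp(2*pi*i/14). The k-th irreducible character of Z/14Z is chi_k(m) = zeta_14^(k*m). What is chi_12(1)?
chi_12(1) = zeta_14^12 = exp(-2*I*pi/7)

Justification: chi_12(1) = zeta_14^(12*1) = zeta_14^12. Since zeta_14^14 = 1, this equals zeta_14^12 = exp(2*pi*i*12/14) = exp(-2*I*pi/7).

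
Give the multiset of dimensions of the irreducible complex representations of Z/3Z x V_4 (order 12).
Dimensions: 1, 1, 1, 1, 1, 1, 1, 1, 1, 1, 1, 1

Explanation: There are 12 irreducibles (= number of conjugacy classes). Their dimensions d_i satisfy sum d_i^2 = |G| = 12: 1 + 1 + 1 + 1 + 1 + 1 + 1 + 1 + 1 + 1 + 1 + 1 = 12. (For the product with Z/3Z: each of the 3 1-dim characters of Z/3Z tensors with each irrep of V_4, giving 3 copies of each V_4-dimension.)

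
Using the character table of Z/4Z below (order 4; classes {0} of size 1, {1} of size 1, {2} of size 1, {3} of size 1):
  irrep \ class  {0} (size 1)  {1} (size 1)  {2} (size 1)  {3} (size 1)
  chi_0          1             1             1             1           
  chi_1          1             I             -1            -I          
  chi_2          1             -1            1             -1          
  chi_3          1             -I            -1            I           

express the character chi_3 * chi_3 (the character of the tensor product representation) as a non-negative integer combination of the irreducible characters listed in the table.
chi_3 tensor chi_3 = chi_2 (all other irreducibles have multiplicity 0).

Argument: The character of a tensor product is the pointwise product (chi_3 * chi_3)(C) = chi_3(C) * chi_3(C):
  {0}: (1)*(1), {1}: (-I)*(-I), {2}: (-1)*(-1), {3}: (I)*(I)
so (chi_3 * chi_3) takes values
  {0} -> 1, {1} -> -1, {2} -> 1, {3} -> -1.
Now take the inner product of this character with each irreducible chi from the table, <chi_3*chi_3, chi> = (1/4) sum_C |C| (chi_3*chi_3)(C) conj(chi(C)):
  <chi_3*chi_3, chi_0> = (1/4)[1*(1)*conj(1) + 1*(-1)*conj(1) + 1*(1)*conj(1) + 1*(-1)*conj(1)]
      = (1/4)[(1) + (-1) + (1) + (-1)] = 0/4 = 0
  <chi_3*chi_3, chi_1> = (1/4)[1*(1)*conj(1) + 1*(-1)*conj(I) + 1*(1)*conj(-1) + 1*(-1)*conj(-I)]
      = (1/4)[(1) + (I) + (-1) + (-I)] = 0/4 = 0
  <chi_3*chi_3, chi_2> = (1/4)[1*(1)*conj(1) + 1*(-1)*conj(-1) + 1*(1)*conj(1) + 1*(-1)*conj(-1)]
      = (1/4)[(1) + (1) + (1) + (1)] = 4/4 = 1
  <chi_3*chi_3, chi_3> = (1/4)[1*(1)*conj(1) + 1*(-1)*conj(-I) + 1*(1)*conj(-1) + 1*(-1)*conj(I)]
      = (1/4)[(1) + (-I) + (-1) + (I)] = 0/4 = 0
(Exp terms are combined using exp(i*s)*conj(exp(i*t)) = exp(i*(s-t)), and sums of them are collapsed using the identity that for every m > 1 the m distinct m-th roots of unity sum to 0, e.g. 1 + exp(2*I*pi/3) + exp(-2*I*pi/3) = 0.)
Hence the multiplicities are chi_2: 1. Dimension check: dim(chi_3)*dim(chi_3) = 1*1 = 1 and sum (mult * dim) = 1*1 = 1.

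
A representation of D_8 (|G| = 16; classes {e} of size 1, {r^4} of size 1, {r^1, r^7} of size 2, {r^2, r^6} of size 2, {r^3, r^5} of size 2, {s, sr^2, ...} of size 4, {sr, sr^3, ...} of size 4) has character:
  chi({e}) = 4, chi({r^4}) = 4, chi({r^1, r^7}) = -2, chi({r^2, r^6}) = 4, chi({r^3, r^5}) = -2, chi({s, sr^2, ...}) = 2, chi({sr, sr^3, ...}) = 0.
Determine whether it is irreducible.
Not irreducible (reducible): <chi, chi> = 6 > 1.

Justification: <chi, chi> = (1/|G|) sum_C |C| * |chi(C)|^2 = (1/16)[1*|4|^2 + 1*|4|^2 + 2*|-2|^2 + 2*|4|^2 + 2*|-2|^2 + 4*|2|^2 + 4*|0|^2]
  = (1/16)[(16) + (16) + (8) + (32) + (8) + (16) + (0)] = 96/16 = 6.
A character is irreducible iff <chi, chi> = 1, so this representation is reducible.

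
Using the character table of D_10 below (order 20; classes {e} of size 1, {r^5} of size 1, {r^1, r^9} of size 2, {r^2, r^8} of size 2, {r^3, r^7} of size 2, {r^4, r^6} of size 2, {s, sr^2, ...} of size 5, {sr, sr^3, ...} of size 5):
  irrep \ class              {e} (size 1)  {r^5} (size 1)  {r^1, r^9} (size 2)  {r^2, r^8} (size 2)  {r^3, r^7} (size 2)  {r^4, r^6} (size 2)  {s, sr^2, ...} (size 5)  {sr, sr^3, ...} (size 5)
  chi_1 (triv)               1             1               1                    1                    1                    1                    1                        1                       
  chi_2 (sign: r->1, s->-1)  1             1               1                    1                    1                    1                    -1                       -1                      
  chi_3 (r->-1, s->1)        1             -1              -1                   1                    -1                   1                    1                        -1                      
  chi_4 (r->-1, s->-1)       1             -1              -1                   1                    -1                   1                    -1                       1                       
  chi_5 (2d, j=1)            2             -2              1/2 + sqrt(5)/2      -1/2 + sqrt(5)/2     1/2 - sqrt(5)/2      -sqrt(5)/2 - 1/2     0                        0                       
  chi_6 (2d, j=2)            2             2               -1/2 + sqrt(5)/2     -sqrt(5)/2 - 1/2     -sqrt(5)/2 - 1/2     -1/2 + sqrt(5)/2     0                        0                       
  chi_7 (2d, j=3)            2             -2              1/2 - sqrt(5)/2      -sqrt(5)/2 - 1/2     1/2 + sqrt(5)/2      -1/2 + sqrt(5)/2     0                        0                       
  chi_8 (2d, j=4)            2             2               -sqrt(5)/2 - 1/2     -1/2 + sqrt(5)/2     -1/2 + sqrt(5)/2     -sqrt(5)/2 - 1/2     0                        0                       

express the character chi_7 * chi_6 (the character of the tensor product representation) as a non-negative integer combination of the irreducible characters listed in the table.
chi_7 tensor chi_6 = chi_3 + chi_4 + chi_5 (all other irreducibles have multiplicity 0).

The character of a tensor product is the pointwise product (chi_7 * chi_6)(C) = chi_7(C) * chi_6(C):
  {e}: (2)*(2), {r^5}: (-2)*(2), {r^1, r^9}: (1/2 - sqrt(5)/2)*(-1/2 + sqrt(5)/2), {r^2, r^8}: (-sqrt(5)/2 - 1/2)*(-sqrt(5)/2 - 1/2), {r^3, r^7}: (1/2 + sqrt(5)/2)*(-sqrt(5)/2 - 1/2), {r^4, r^6}: (-1/2 + sqrt(5)/2)*(-1/2 + sqrt(5)/2), {s, sr^2, ...}: (0)*(0), {sr, sr^3, ...}: (0)*(0)
so (chi_7 * chi_6) takes values
  {e} -> 4, {r^5} -> -4, {r^1, r^9} -> -3/2 + sqrt(5)/2, {r^2, r^8} -> sqrt(5)/2 + 3/2, {r^3, r^7} -> -3/2 - sqrt(5)/2, {r^4, r^6} -> 3/2 - sqrt(5)/2, {s, sr^2, ...} -> 0, {sr, sr^3, ...} -> 0.
Now take the inner product of this character with each irreducible chi from the table, <chi_7*chi_6, chi> = (1/20) sum_C |C| (chi_7*chi_6)(C) conj(chi(C)):
  <chi_7*chi_6, chi_1> = (1/20)[1*(4)*conj(1) + 1*(-4)*conj(1) + 2*(-3/2 + sqrt(5)/2)*conj(1) + 2*(sqrt(5)/2 + 3/2)*conj(1) + 2*(-3/2 - sqrt(5)/2)*conj(1) + 2*(3/2 - sqrt(5)/2)*conj(1) + 5*(0)*conj(1) + 5*(0)*conj(1)]
      = (1/20)[(4) + (-4) + (-3 + sqrt(5)) + (sqrt(5) + 3) + (-3 - sqrt(5)) + (3 - sqrt(5)) + (0) + (0)] = 0/20 = 0
  <chi_7*chi_6, chi_2> = (1/20)[1*(4)*conj(1) + 1*(-4)*conj(1) + 2*(-3/2 + sqrt(5)/2)*conj(1) + 2*(sqrt(5)/2 + 3/2)*conj(1) + 2*(-3/2 - sqrt(5)/2)*conj(1) + 2*(3/2 - sqrt(5)/2)*conj(1) + 5*(0)*conj(-1) + 5*(0)*conj(-1)]
      = (1/20)[(4) + (-4) + (-3 + sqrt(5)) + (sqrt(5) + 3) + (-3 - sqrt(5)) + (3 - sqrt(5)) + (0) + (0)] = 0/20 = 0
  <chi_7*chi_6, chi_3> = (1/20)[1*(4)*conj(1) + 1*(-4)*conj(-1) + 2*(-3/2 + sqrt(5)/2)*conj(-1) + 2*(sqrt(5)/2 + 3/2)*conj(1) + 2*(-3/2 - sqrt(5)/2)*conj(-1) + 2*(3/2 - sqrt(5)/2)*conj(1) + 5*(0)*conj(1) + 5*(0)*conj(-1)]
      = (1/20)[(4) + (4) + (3 - sqrt(5)) + (sqrt(5) + 3) + (sqrt(5) + 3) + (3 - sqrt(5)) + (0) + (0)] = 20/20 = 1
  <chi_7*chi_6, chi_4> = (1/20)[1*(4)*conj(1) + 1*(-4)*conj(-1) + 2*(-3/2 + sqrt(5)/2)*conj(-1) + 2*(sqrt(5)/2 + 3/2)*conj(1) + 2*(-3/2 - sqrt(5)/2)*conj(-1) + 2*(3/2 - sqrt(5)/2)*conj(1) + 5*(0)*conj(-1) + 5*(0)*conj(1)]
      = (1/20)[(4) + (4) + (3 - sqrt(5)) + (sqrt(5) + 3) + (sqrt(5) + 3) + (3 - sqrt(5)) + (0) + (0)] = 20/20 = 1
  <chi_7*chi_6, chi_5> = (1/20)[1*(4)*conj(2) + 1*(-4)*conj(-2) + 2*(-3/2 + sqrt(5)/2)*conj(1/2 + sqrt(5)/2) + 2*(sqrt(5)/2 + 3/2)*conj(-1/2 + sqrt(5)/2) + 2*(-3/2 - sqrt(5)/2)*conj(1/2 - sqrt(5)/2) + 2*(3/2 - sqrt(5)/2)*conj(-sqrt(5)/2 - 1/2) + 5*(0)*conj(0) + 5*(0)*conj(0)]
      = (1/20)[(8) + (8) + (1 - sqrt(5)) + (1 + sqrt(5)) + (1 + sqrt(5)) + (1 - sqrt(5)) + (0) + (0)] = 20/20 = 1
  <chi_7*chi_6, chi_6> = (1/20)[1*(4)*conj(2) + 1*(-4)*conj(2) + 2*(-3/2 + sqrt(5)/2)*conj(-1/2 + sqrt(5)/2) + 2*(sqrt(5)/2 + 3/2)*conj(-sqrt(5)/2 - 1/2) + 2*(-3/2 - sqrt(5)/2)*conj(-sqrt(5)/2 - 1/2) + 2*(3/2 - sqrt(5)/2)*conj(-1/2 + sqrt(5)/2) + 5*(0)*conj(0) + 5*(0)*conj(0)]
      = (1/20)[(8) + (-8) + (4 - 2*sqrt(5)) + (-2*sqrt(5) - 4) + (4 + 2*sqrt(5)) + (-4 + 2*sqrt(5)) + (0) + (0)] = 0/20 = 0
  <chi_7*chi_6, chi_7> = (1/20)[1*(4)*conj(2) + 1*(-4)*conj(-2) + 2*(-3/2 + sqrt(5)/2)*conj(1/2 - sqrt(5)/2) + 2*(sqrt(5)/2 + 3/2)*conj(-sqrt(5)/2 - 1/2) + 2*(-3/2 - sqrt(5)/2)*conj(1/2 + sqrt(5)/2) + 2*(3/2 - sqrt(5)/2)*conj(-1/2 + sqrt(5)/2) + 5*(0)*conj(0) + 5*(0)*conj(0)]
      = (1/20)[(8) + (8) + (-4 + 2*sqrt(5)) + (-2*sqrt(5) - 4) + (-2*sqrt(5) - 4) + (-4 + 2*sqrt(5)) + (0) + (0)] = 0/20 = 0
  <chi_7*chi_6, chi_8> = (1/20)[1*(4)*conj(2) + 1*(-4)*conj(2) + 2*(-3/2 + sqrt(5)/2)*conj(-sqrt(5)/2 - 1/2) + 2*(sqrt(5)/2 + 3/2)*conj(-1/2 + sqrt(5)/2) + 2*(-3/2 - sqrt(5)/2)*conj(-1/2 + sqrt(5)/2) + 2*(3/2 - sqrt(5)/2)*conj(-sqrt(5)/2 - 1/2) + 5*(0)*conj(0) + 5*(0)*conj(0)]
      = (1/20)[(8) + (-8) + (-1 + sqrt(5)) + (1 + sqrt(5)) + (-sqrt(5) - 1) + (1 - sqrt(5)) + (0) + (0)] = 0/20 = 0
Hence the multiplicities are chi_3: 1, chi_4: 1, chi_5: 1. Dimension check: dim(chi_7)*dim(chi_6) = 2*2 = 4 and sum (mult * dim) = 1*1 + 1*1 + 1*2 = 4.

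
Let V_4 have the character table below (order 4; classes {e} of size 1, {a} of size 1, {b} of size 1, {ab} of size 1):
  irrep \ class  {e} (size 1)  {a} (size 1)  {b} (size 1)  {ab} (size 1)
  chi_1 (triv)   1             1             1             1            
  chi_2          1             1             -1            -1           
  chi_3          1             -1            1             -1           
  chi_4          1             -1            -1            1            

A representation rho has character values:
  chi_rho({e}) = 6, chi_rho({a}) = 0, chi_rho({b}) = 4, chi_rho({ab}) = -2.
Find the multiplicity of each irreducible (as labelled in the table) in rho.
Multiplicities: chi_1: 2, chi_2: 1, chi_3: 3, chi_4: 0.

Working: Use <chi_rho, chi> = (1/|G|) sum_C |C| * chi_rho(C) * conj(chi(C)) with |G| = 4 for each irreducible chi in the table:
  <chi_rho, chi_1> = (1/4)[1*(6)*conj(1) + 1*(0)*conj(1) + 1*(4)*conj(1) + 1*(-2)*conj(1)]
      = (1/4)[(6) + (0) + (4) + (-2)] = 8/4 = 2
  <chi_rho, chi_2> = (1/4)[1*(6)*conj(1) + 1*(0)*conj(1) + 1*(4)*conj(-1) + 1*(-2)*conj(-1)]
      = (1/4)[(6) + (0) + (-4) + (2)] = 4/4 = 1
  <chi_rho, chi_3> = (1/4)[1*(6)*conj(1) + 1*(0)*conj(-1) + 1*(4)*conj(1) + 1*(-2)*conj(-1)]
      = (1/4)[(6) + (0) + (4) + (2)] = 12/4 = 3
  <chi_rho, chi_4> = (1/4)[1*(6)*conj(1) + 1*(0)*conj(-1) + 1*(4)*conj(-1) + 1*(-2)*conj(1)]
      = (1/4)[(6) + (0) + (-4) + (-2)] = 0/4 = 0
Dimension check: dim(rho) = sum (mult * dim) = 2*1 + 1*1 + 3*1 + 0*1 = 6 = chi_rho(e) = 6.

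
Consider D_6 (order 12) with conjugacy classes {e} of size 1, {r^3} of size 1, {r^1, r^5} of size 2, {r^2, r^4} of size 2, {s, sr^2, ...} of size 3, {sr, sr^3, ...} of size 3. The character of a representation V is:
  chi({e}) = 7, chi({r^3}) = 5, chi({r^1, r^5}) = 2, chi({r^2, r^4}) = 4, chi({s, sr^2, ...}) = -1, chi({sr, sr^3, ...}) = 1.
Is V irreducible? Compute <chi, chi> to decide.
Not irreducible (reducible): <chi, chi> = 10 > 1.

Derivation: <chi, chi> = (1/|G|) sum_C |C| * |chi(C)|^2 = (1/12)[1*|7|^2 + 1*|5|^2 + 2*|2|^2 + 2*|4|^2 + 3*|-1|^2 + 3*|1|^2]
  = (1/12)[(49) + (25) + (8) + (32) + (3) + (3)] = 120/12 = 10.
A character is irreducible iff <chi, chi> = 1, so this representation is reducible.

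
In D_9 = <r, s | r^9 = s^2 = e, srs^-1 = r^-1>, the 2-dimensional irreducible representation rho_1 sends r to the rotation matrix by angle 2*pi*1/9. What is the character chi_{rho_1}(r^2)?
chi_{rho_1}(r^2) = 2*cos(2*pi*1*2/9) = 2*cos(4*pi/9)

Why: rho_1(r^2) is rotation by angle 2*pi*1*2/9, whose trace is 2*cos(2*pi*1*2/9) = 2*cos(4*pi/9).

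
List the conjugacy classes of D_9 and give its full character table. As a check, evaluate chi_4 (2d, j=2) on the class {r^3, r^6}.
Conjugacy classes: {e} of size 1, {r^1, r^8} of size 2, {r^2, r^7} of size 2, {r^3, r^6} of size 2, {r^4, r^5} of size 2, {s, sr, ..., sr^8} of size 9.
Character table:
  irrep \ class              {e} (size 1)  {r^1, r^8} (size 2)  {r^2, r^7} (size 2)  {r^3, r^6} (size 2)  {r^4, r^5} (size 2)  {s, sr, ..., sr^8} (size 9)
  chi_1 (triv)               1             1                    1                    1                    1                    1                          
  chi_2 (sign: r->1, s->-1)  1             1                    1                    1                    1                    -1                         
  chi_3 (2d, j=1)            2             2*cos(2*pi/9)        2*cos(4*pi/9)        -1                   -2*cos(pi/9)         0                          
  chi_4 (2d, j=2)            2             2*cos(4*pi/9)        -2*cos(pi/9)         -1                   2*cos(2*pi/9)        0                          
  chi_5 (2d, j=3)            2             -1                   -1                   2                    -1                   0                          
  chi_6 (2d, j=4)            2             -2*cos(pi/9)         2*cos(2*pi/9)        -1                   2*cos(4*pi/9)        0                          

Spot check: chi_4 (2d, j=2) on {r^3, r^6} = -1.

Proof sketch: D_9 has order 2*9 = 18 with 6 conjugacy classes, hence 6 irreducibles. Sum of squared dims 1 + 1 + 4 + 4 + 4 + 4 = 18 = |G|. Linear characters come from the abelianisation; the 2-dimensional irreps have character r^k -> 2*cos(2*pi*j*k/9), reflections -> 0.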